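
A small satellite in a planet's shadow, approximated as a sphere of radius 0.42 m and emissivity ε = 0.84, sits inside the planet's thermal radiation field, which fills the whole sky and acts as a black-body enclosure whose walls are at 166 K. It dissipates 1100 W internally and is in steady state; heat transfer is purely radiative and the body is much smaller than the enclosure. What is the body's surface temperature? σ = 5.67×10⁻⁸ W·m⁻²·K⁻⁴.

T ≈ 325 K

For a small grey body in a large enclosure, net radiated power = εσA(T⁴ − T_w⁴).
Steady state: P = εσA(T⁴ − T_w⁴) with A = 4πr² = 2.217 m².
T⁴ = P/(εσA) + T_w⁴ = 1100/(0.84·5.67×10⁻⁸·2.217) + (166)⁴
    = 1.042×10¹⁰ + 7.593×10⁸ = 1.118×10¹⁰ K⁴.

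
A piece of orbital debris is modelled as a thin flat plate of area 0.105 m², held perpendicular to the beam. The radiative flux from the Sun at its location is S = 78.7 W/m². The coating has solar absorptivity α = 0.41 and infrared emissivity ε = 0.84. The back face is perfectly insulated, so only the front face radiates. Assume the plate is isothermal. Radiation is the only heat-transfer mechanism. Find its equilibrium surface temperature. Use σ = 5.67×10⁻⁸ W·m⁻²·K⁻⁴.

At equilibrium, absorbed power = emitted power.
Absorbing cross-section = A = 0.1050 m²; emitting surface = A = 0.1050 m² (ratio 1).
αS·A_cross = εσ·A_surf·T⁴  ⇒  T⁴ = αS/(ε·1σ).
T⁴ = 0.410·78.7/(0.84·1·5.67×10⁻⁸) = 6.775×10⁸ K⁴.
T = (6.775×10⁸)^(1/4).

T ≈ 161 K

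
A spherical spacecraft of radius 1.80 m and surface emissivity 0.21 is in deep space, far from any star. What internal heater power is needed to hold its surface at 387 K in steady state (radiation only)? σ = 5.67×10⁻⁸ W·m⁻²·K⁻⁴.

P = εσ·4πr²·T⁴.
4πr² = 40.72 m²; T⁴ = 2.243×10¹⁰ K⁴.
P = 0.21·5.67×10⁻⁸·40.72·2.243×10¹⁰.

P ≈ 10900 W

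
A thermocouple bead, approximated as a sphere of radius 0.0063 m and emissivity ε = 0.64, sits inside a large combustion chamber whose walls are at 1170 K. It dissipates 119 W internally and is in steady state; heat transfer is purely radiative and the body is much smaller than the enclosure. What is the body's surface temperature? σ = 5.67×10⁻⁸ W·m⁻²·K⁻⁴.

For a small grey body in a large enclosure, net radiated power = εσA(T⁴ − T_w⁴).
Steady state: P = εσA(T⁴ − T_w⁴) with A = 4πr² = 4.988×10⁻⁴ m².
T⁴ = P/(εσA) + T_w⁴ = 119/(0.64·5.67×10⁻⁸·4.988×10⁻⁴) + (1170)⁴
    = 6.575×10¹² + 1.874×10¹² = 8.449×10¹² K⁴.

T ≈ 1700 K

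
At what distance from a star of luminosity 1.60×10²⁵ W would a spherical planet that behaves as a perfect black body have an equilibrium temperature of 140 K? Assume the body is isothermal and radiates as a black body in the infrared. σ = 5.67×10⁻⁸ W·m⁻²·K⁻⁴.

For an isothermal black-emitting sphere, (1−a)S·πr² = σ·4πr²·T⁴ ⇒ S = 4σT⁴/(1−a).
S = 4·5.67×10⁻⁸·(140)⁴/1.00 = 87.13 W/m².
Flux falls as S = L/(4πd²), so d = √(L/(4πS)) = √(1.60×10²⁵/(4π·87.13)).

d ≈ 1.21×10¹¹ m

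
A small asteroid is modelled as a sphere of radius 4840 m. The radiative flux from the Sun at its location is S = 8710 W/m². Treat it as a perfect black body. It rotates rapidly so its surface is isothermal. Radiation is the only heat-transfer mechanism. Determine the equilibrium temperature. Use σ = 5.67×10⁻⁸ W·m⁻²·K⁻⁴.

T ≈ 443 K

At equilibrium, absorbed power = emitted power.
Absorbing cross-section = πr² = 7.359×10⁷ m²; emitting surface = 4πr² = 2.944×10⁸ m² (ratio 4).
S·A_cross = εσ·A_surf·T⁴  ⇒  T⁴ = S/(4σ).
T⁴ = 1.00·8710/(4·5.67×10⁻⁸) = 3.840×10¹⁰ K⁴.
T = (3.840×10¹⁰)^(1/4).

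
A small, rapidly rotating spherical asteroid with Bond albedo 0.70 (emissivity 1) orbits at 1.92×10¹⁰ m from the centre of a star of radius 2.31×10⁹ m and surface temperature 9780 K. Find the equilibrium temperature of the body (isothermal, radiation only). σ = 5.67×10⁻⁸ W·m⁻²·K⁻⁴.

T ≈ 1780 K

The star's surface emits σT_*⁴; at distance d the flux is S = σT_*⁴(R_*/d)².
S = 5.67×10⁻⁸·(9780)⁴·(2.31×10⁹/1.92×10¹⁰)² = 7.509×10⁶ W/m².
For an isothermal sphere T⁴ = (1−a)S/(4σ) = 9.932×10¹² K⁴.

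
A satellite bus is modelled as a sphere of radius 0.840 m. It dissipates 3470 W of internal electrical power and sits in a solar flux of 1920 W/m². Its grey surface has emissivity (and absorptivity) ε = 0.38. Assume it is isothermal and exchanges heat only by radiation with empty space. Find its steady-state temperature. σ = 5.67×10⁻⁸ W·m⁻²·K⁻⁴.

At steady state, absorbed solar power + internal power = radiated power.
Absorbed: α·S·A_cross = 0.38·1920·2.217 = 1617 W (cross-section πr²).
Total input = 1617 + 3470 = 5087 W.
Radiated: εσ·A_surf·T⁴ with A_surf = 4πr² = 8.867 m².
T⁴ = 5087/(0.38·5.67×10⁻⁸·8.867) = 2.663×10¹⁰ K⁴.

T ≈ 404 K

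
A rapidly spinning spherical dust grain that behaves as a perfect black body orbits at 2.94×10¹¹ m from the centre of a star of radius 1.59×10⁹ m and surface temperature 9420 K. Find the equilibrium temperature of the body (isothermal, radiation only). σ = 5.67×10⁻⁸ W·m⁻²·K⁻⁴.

The star's surface emits σT_*⁴; at distance d the flux is S = σT_*⁴(R_*/d)².
S = 5.67×10⁻⁸·(9420)⁴·(1.59×10⁹/2.94×10¹¹)² = 13060 W/m².
For an isothermal sphere T⁴ = (1−a)S/(4σ) = 5.758×10¹⁰ K⁴.

T ≈ 490 K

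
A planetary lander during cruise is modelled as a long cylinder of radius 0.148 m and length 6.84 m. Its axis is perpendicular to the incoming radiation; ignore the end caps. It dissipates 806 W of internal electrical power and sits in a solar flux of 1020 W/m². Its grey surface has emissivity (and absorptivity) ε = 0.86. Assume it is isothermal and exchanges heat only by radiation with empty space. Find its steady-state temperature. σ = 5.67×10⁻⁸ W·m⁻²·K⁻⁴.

At steady state, absorbed solar power + internal power = radiated power.
Absorbed: α·S·A_cross = 0.86·1020·2.025 = 1776 W (cross-section 2rL).
Total input = 1776 + 806 = 2582 W.
Radiated: εσ·A_surf·T⁴ with A_surf = 2πrL = 6.361 m².
T⁴ = 2582/(0.86·5.67×10⁻⁸·6.361) = 8.325×10⁹ K⁴.

T ≈ 302 K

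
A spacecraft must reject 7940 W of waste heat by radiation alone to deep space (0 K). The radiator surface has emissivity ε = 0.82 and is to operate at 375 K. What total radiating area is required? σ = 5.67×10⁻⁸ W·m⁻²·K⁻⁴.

P = εσA T⁴ ⇒ A = P/(εσT⁴).
T⁴ = 1.978×10¹⁰ K⁴.
A = 7940/(0.82 × 5.67×10⁻⁸ × 1.978×10¹⁰).

A ≈ 8.64 m²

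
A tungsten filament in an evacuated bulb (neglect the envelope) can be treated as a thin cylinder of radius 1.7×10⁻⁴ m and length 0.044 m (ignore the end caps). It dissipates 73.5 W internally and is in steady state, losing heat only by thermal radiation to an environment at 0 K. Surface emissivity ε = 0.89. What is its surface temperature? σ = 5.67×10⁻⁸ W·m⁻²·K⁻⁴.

T ≈ 2360 K

Steady state: internal power = radiated power, P = εσA T⁴.
Radiating area A = 2πrL = 4.700×10⁻⁵ m².
T⁴ = P/(εσA) = 73.5/(0.89·5.67×10⁻⁸·4.700×10⁻⁵) = 3.099×10¹³ K⁴.
T = (3.099×10¹³)^(1/4).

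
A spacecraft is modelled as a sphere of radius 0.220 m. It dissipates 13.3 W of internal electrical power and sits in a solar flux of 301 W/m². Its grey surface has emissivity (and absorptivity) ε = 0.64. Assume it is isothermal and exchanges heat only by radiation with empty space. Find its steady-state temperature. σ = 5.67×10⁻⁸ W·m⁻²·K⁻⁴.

At steady state, absorbed solar power + internal power = radiated power.
Absorbed: α·S·A_cross = 0.64·301·0.1521 = 29.29 W (cross-section πr²).
Total input = 29.29 + 13.3 = 42.59 W.
Radiated: εσ·A_surf·T⁴ with A_surf = 4πr² = 0.6082 m².
T⁴ = 42.59/(0.64·5.67×10⁻⁸·0.6082) = 1.930×10⁹ K⁴.

T ≈ 210 K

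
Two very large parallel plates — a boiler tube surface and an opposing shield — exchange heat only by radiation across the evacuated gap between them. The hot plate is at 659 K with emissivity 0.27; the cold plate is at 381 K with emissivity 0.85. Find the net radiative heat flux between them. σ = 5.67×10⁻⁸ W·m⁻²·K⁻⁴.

q ≈ 2450 W/m²

For two infinite grey parallel plates, q = σ(T₁⁴ − T₂⁴)/(1/ε₁ + 1/ε₂ − 1).
T₁⁴ − T₂⁴ = 1.886×10¹¹ − 2.107×10¹⁰ = 1.675×10¹¹ K⁴.
1/ε₁ + 1/ε₂ − 1 = 3.704 + 1.176 − 1 = 3.880.
q = 5.67×10⁻⁸ × 1.675×10¹¹ / 3.880.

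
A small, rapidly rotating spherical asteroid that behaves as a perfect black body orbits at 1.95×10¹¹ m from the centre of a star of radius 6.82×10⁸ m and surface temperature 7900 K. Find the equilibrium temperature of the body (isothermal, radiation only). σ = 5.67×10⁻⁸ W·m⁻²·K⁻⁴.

The star's surface emits σT_*⁴; at distance d the flux is S = σT_*⁴(R_*/d)².
S = 5.67×10⁻⁸·(7900)⁴·(6.82×10⁸/1.95×10¹¹)² = 2701 W/m².
For an isothermal sphere T⁴ = (1−a)S/(4σ) = 1.191×10¹⁰ K⁴.

T ≈ 330 K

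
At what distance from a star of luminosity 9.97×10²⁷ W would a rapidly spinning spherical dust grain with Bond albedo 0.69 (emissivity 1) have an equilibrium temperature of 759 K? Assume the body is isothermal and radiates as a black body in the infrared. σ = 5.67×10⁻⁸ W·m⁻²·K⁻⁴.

For an isothermal black-emitting sphere, (1−a)S·πr² = σ·4πr²·T⁴ ⇒ S = 4σT⁴/(1−a).
S = 4·5.67×10⁻⁸·(759)⁴/0.310 = 2.428×10⁵ W/m².
Flux falls as S = L/(4πd²), so d = √(L/(4πS)) = √(9.97×10²⁷/(4π·2.428×10⁵)).

d ≈ 5.72×10¹⁰ m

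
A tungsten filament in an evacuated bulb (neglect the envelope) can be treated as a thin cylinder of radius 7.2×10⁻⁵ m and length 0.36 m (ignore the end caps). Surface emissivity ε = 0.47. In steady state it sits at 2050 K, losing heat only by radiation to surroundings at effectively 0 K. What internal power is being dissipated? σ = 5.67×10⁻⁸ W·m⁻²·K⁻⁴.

P ≈ 76.6 W

Steady state: P = εσA T⁴.
A = 2πrL = 1.629×10⁻⁴ m²; T⁴ = (2050)⁴ = 1.766×10¹³ K⁴.
P = 0.47 × 5.67×10⁻⁸ × 1.629×10⁻⁴ × 1.766×10¹³.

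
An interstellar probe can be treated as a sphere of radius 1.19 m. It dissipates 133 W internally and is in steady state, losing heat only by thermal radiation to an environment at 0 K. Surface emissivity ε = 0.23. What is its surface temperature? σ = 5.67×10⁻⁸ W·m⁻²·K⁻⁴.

T ≈ 155 K

Steady state: internal power = radiated power, P = εσA T⁴.
Radiating area A = 4πr² = 17.80 m².
T⁴ = P/(εσA) = 133/(0.23·5.67×10⁻⁸·17.80) = 5.731×10⁸ K⁴.
T = (5.731×10⁸)^(1/4).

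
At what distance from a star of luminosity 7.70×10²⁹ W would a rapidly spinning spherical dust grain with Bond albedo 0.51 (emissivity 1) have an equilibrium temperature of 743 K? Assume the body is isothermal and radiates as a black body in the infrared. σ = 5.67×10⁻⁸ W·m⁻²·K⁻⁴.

d ≈ 6.59×10¹¹ m

For an isothermal black-emitting sphere, (1−a)S·πr² = σ·4πr²·T⁴ ⇒ S = 4σT⁴/(1−a).
S = 4·5.67×10⁻⁸·(743)⁴/0.490 = 1.411×10⁵ W/m².
Flux falls as S = L/(4πd²), so d = √(L/(4πS)) = √(7.70×10²⁹/(4π·1.411×10⁵)).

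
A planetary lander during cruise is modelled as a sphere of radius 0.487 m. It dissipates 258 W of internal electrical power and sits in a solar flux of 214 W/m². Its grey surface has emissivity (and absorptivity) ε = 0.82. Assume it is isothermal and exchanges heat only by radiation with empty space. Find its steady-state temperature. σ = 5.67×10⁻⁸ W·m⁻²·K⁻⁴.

At steady state, absorbed solar power + internal power = radiated power.
Absorbed: α·S·A_cross = 0.82·214·0.7451 = 130.7 W (cross-section πr²).
Total input = 130.7 + 258 = 388.7 W.
Radiated: εσ·A_surf·T⁴ with A_surf = 4πr² = 2.980 m².
T⁴ = 388.7/(0.82·5.67×10⁻⁸·2.980) = 2.805×10⁹ K⁴.

T ≈ 230 K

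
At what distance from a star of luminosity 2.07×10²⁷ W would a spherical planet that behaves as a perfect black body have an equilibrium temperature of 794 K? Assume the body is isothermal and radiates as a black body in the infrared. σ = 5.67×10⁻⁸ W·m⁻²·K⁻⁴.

For an isothermal black-emitting sphere, (1−a)S·πr² = σ·4πr²·T⁴ ⇒ S = 4σT⁴/(1−a).
S = 4·5.67×10⁻⁸·(794)⁴/1.00 = 90140 W/m².
Flux falls as S = L/(4πd²), so d = √(L/(4πS)) = √(2.07×10²⁷/(4π·90140)).

d ≈ 4.27×10¹⁰ m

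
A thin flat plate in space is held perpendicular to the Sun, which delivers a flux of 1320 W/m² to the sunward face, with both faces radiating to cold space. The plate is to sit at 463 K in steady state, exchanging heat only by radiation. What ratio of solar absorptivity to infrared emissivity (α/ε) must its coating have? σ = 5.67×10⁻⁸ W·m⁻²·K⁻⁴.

α/ε ≈ 3.95

Balance: αS·A = εσ·2A·T⁴ ⇒ α/ε = 2σT⁴/S.
α/ε = 2·5.67×10⁻⁸·(463)⁴/1320 = 2·5.67×10⁻⁸·4.595×10¹⁰/1320.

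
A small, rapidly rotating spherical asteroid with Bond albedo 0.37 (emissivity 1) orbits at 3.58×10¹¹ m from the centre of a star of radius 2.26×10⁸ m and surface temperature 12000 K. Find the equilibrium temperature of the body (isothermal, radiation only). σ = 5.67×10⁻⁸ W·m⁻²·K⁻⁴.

T ≈ 190 K

The star's surface emits σT_*⁴; at distance d the flux is S = σT_*⁴(R_*/d)².
S = 5.67×10⁻⁸·(12000)⁴·(2.26×10⁸/3.58×10¹¹)² = 468.6 W/m².
For an isothermal sphere T⁴ = (1−a)S/(4σ) = 1.302×10⁹ K⁴.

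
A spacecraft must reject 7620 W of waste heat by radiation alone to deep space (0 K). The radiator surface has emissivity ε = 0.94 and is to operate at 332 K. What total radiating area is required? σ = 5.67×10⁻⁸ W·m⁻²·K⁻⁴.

A ≈ 11.8 m²

P = εσA T⁴ ⇒ A = P/(εσT⁴).
T⁴ = 1.215×10¹⁰ K⁴.
A = 7620/(0.94 × 5.67×10⁻⁸ × 1.215×10¹⁰).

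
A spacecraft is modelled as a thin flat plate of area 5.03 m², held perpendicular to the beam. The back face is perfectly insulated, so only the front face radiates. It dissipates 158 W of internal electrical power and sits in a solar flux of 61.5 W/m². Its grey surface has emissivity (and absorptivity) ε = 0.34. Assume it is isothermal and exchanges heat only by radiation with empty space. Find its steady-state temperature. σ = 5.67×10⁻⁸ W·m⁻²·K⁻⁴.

T ≈ 228 K

At steady state, absorbed solar power + internal power = radiated power.
Absorbed: α·S·A_cross = 0.34·61.5·5.030 = 105.2 W (cross-section A).
Total input = 105.2 + 158 = 263.2 W.
Radiated: εσ·A_surf·T⁴ with A_surf = A = 5.030 m².
T⁴ = 263.2/(0.34·5.67×10⁻⁸·5.030) = 2.714×10⁹ K⁴.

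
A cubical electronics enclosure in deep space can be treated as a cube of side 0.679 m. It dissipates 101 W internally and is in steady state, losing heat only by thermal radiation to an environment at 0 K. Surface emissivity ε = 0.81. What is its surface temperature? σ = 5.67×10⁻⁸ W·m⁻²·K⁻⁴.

Steady state: internal power = radiated power, P = εσA T⁴.
Radiating area A = 6L² = 2.766 m².
T⁴ = P/(εσA) = 101/(0.81·5.67×10⁻⁸·2.766) = 7.950×10⁸ K⁴.
T = (7.950×10⁸)^(1/4).

T ≈ 168 K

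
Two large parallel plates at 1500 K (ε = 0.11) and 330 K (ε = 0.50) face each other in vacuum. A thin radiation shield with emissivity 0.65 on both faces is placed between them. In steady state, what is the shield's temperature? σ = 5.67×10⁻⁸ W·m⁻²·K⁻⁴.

In steady state the net flux on the hot side equals that on the cold side.
σ(T₁⁴−T_s⁴)/D₁ = σ(T_s⁴−T₂⁴)/D₂, with D₁ = 1/ε₁+1/ε_s−1 = 9.629, D₂ = 1/ε_s+1/ε₂−1 = 2.538.
Solve for T_s⁴: T_s⁴ = (D₂·T₁⁴ + D₁·T₂⁴)/(D₁+D₂) = 1.066×10¹² K⁴.

T_s ≈ 1020 K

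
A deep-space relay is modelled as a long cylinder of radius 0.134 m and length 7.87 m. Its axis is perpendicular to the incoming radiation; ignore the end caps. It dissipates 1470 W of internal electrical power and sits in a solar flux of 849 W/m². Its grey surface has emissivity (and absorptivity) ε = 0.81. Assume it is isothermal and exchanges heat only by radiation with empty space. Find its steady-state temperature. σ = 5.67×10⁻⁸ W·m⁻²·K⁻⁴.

T ≈ 313 K

At steady state, absorbed solar power + internal power = radiated power.
Absorbed: α·S·A_cross = 0.81·849·2.109 = 1450 W (cross-section 2rL).
Total input = 1450 + 1470 = 2920 W.
Radiated: εσ·A_surf·T⁴ with A_surf = 2πrL = 6.626 m².
T⁴ = 2920/(0.81·5.67×10⁻⁸·6.626) = 9.597×10⁹ K⁴.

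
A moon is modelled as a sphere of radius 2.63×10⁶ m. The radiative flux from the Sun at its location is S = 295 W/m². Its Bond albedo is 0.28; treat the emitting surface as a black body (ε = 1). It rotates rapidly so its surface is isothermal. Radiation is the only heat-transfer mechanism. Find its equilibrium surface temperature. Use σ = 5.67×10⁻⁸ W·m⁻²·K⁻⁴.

T ≈ 175 K

At equilibrium, absorbed power = emitted power.
Absorbing cross-section = πr² = 2.173×10¹³ m²; emitting surface = 4πr² = 8.692×10¹³ m² (ratio 4).
(1−a)S·A_cross = εσ·A_surf·T⁴  ⇒  T⁴ = (1−a)S/(4σ).
T⁴ = 0.720·295/(4·5.67×10⁻⁸) = 9.365×10⁸ K⁴.
T = (9.365×10⁸)^(1/4).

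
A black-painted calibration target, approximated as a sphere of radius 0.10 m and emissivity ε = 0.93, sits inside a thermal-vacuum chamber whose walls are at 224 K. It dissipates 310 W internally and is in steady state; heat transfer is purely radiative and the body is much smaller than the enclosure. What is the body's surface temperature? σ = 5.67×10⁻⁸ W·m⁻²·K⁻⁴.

T ≈ 471 K

For a small grey body in a large enclosure, net radiated power = εσA(T⁴ − T_w⁴).
Steady state: P = εσA(T⁴ − T_w⁴) with A = 4πr² = 0.1257 m².
T⁴ = P/(εσA) + T_w⁴ = 310/(0.93·5.67×10⁻⁸·0.1257) + (224)⁴
    = 4.678×10¹⁰ + 2.518×10⁹ = 4.930×10¹⁰ K⁴.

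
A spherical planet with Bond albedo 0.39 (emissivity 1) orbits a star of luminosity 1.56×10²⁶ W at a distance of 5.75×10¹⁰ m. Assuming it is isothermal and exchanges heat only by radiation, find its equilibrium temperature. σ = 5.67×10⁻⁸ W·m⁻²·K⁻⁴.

T ≈ 317 K

First find the stellar flux at distance d: S = L/(4πd²) = 1.56×10²⁶/(4π·(5.75×10¹⁰)²) = 3755 W/m².
For an isothermal sphere, absorbed (1−a)S·πr² = emitted σ·4πr²·T⁴, so T⁴ = (1−a)S/(4σ).
T⁴ = 0.610·3755/(4·5.67×10⁻⁸) = 1.010×10¹⁰ K⁴.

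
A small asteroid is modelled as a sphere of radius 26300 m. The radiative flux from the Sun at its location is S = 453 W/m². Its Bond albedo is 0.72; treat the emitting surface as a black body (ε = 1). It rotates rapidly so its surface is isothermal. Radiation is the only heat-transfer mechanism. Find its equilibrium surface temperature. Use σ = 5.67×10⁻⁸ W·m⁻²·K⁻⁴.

T ≈ 154 K

At equilibrium, absorbed power = emitted power.
Absorbing cross-section = πr² = 2.173×10⁹ m²; emitting surface = 4πr² = 8.692×10⁹ m² (ratio 4).
(1−a)S·A_cross = εσ·A_surf·T⁴  ⇒  T⁴ = (1−a)S/(4σ).
T⁴ = 0.280·453/(4·5.67×10⁻⁸) = 5.593×10⁸ K⁴.
T = (5.593×10⁸)^(1/4).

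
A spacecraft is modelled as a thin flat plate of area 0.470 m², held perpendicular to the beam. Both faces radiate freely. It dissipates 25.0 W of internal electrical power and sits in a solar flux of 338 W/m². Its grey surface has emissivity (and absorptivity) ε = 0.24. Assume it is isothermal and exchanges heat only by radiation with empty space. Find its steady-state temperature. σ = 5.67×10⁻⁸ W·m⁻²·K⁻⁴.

At steady state, absorbed solar power + internal power = radiated power.
Absorbed: α·S·A_cross = 0.24·338·0.4700 = 38.13 W (cross-section A).
Total input = 38.13 + 25.0 = 63.13 W.
Radiated: εσ·A_surf·T⁴ with A_surf = 2A = 0.9400 m².
T⁴ = 63.13/(0.24·5.67×10⁻⁸·0.9400) = 4.935×10⁹ K⁴.

T ≈ 265 K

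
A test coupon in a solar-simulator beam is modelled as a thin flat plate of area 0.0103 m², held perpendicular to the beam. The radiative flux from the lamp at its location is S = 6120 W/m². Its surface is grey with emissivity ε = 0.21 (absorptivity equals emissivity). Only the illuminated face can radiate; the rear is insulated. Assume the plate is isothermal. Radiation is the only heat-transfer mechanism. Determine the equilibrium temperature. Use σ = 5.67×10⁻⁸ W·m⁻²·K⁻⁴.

At equilibrium, absorbed power = emitted power.
Absorbing cross-section = A = 0.01030 m²; emitting surface = A = 0.01030 m² (ratio 1).
εS·A_cross = εσ·A_surf·T⁴  ⇒  T⁴ = S/(1σ)   (ε cancels).
T⁴ = 6120/(1·5.67×10⁻⁸) = 1.079×10¹¹ K⁴.
T = (1.079×10¹¹)^(1/4).

T ≈ 573 K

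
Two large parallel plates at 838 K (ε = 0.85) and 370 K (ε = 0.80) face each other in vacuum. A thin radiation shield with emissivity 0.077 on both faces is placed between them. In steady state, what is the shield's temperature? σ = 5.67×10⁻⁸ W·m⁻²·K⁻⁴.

In steady state the net flux on the hot side equals that on the cold side.
σ(T₁⁴−T_s⁴)/D₁ = σ(T_s⁴−T₂⁴)/D₂, with D₁ = 1/ε₁+1/ε_s−1 = 13.16, D₂ = 1/ε_s+1/ε₂−1 = 13.24.
Solve for T_s⁴: T_s⁴ = (D₂·T₁⁴ + D₁·T₂⁴)/(D₁+D₂) = 2.566×10¹¹ K⁴.

T_s ≈ 712 K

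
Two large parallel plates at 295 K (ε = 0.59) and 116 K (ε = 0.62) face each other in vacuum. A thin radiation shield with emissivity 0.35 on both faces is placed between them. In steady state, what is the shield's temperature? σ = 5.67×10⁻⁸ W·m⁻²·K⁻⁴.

T_s ≈ 249 K

In steady state the net flux on the hot side equals that on the cold side.
σ(T₁⁴−T_s⁴)/D₁ = σ(T_s⁴−T₂⁴)/D₂, with D₁ = 1/ε₁+1/ε_s−1 = 3.552, D₂ = 1/ε_s+1/ε₂−1 = 3.470.
Solve for T_s⁴: T_s⁴ = (D₂·T₁⁴ + D₁·T₂⁴)/(D₁+D₂) = 3.834×10⁹ K⁴.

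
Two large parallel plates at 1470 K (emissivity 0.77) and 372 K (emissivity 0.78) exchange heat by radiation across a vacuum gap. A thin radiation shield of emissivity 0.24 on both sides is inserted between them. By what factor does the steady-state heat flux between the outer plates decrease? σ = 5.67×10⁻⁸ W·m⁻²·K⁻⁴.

factor ≈ 5.64

Without shield: q₀ = σΔ(T⁴)/(1/ε₁+1/ε₂−1) with denominator 1.581.
With shield the two gaps are in series; the resistances add: (1/ε₁+1/ε_s−1)+(1/ε_s+1/ε₂−1) = 4.465+4.449 = 8.914.
Heat-flux ratio q₀/q = 8.914/1.581.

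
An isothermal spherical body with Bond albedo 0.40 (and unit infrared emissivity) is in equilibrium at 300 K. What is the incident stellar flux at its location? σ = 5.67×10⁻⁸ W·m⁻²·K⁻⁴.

S ≈ 3060 W/m²

(1−a)S·πr² = σ·4πr²·T⁴ ⇒ S = 4σT⁴/(1−a).
S = 4·5.67×10⁻⁸·8.100×10⁹/0.600.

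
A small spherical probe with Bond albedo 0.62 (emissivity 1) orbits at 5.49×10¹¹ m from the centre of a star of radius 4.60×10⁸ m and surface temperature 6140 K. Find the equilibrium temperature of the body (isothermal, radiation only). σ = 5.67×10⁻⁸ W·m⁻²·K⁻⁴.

T ≈ 98.7 K

The star's surface emits σT_*⁴; at distance d the flux is S = σT_*⁴(R_*/d)².
S = 5.67×10⁻⁸·(6140)⁴·(4.60×10⁸/5.49×10¹¹)² = 56.58 W/m².
For an isothermal sphere T⁴ = (1−a)S/(4σ) = 9.479×10⁷ K⁴.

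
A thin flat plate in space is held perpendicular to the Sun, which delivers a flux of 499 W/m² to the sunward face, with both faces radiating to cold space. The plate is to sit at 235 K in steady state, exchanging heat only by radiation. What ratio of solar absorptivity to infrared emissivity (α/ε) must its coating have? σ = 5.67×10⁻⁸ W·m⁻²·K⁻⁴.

α/ε ≈ 0.693

Balance: αS·A = εσ·2A·T⁴ ⇒ α/ε = 2σT⁴/S.
α/ε = 2·5.67×10⁻⁸·(235)⁴/499 = 2·5.67×10⁻⁸·3.050×10⁹/499.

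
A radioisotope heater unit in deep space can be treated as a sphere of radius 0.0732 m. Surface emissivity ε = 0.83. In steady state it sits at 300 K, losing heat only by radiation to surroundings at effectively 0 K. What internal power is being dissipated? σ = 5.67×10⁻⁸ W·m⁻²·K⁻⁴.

P ≈ 25.7 W

Steady state: P = εσA T⁴.
A = 4πr² = 0.06733 m²; T⁴ = (300)⁴ = 8.100×10⁹ K⁴.
P = 0.83 × 5.67×10⁻⁸ × 0.06733 × 8.100×10⁹.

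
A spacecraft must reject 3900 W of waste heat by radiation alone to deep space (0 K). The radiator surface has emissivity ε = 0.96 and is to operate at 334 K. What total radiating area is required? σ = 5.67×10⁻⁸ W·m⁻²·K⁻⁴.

A ≈ 5.76 m²

P = εσA T⁴ ⇒ A = P/(εσT⁴).
T⁴ = 1.244×10¹⁰ K⁴.
A = 3900/(0.96 × 5.67×10⁻⁸ × 1.244×10¹⁰).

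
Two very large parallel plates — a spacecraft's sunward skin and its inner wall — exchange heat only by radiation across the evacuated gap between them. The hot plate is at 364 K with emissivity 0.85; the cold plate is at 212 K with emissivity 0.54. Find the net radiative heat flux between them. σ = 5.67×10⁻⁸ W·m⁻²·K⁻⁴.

For two infinite grey parallel plates, q = σ(T₁⁴ − T₂⁴)/(1/ε₁ + 1/ε₂ − 1).
T₁⁴ − T₂⁴ = 1.756×10¹⁰ − 2.020×10⁹ = 1.554×10¹⁰ K⁴.
1/ε₁ + 1/ε₂ − 1 = 1.176 + 1.852 − 1 = 2.028.
q = 5.67×10⁻⁸ × 1.554×10¹⁰ / 2.028.

q ≈ 434 W/m²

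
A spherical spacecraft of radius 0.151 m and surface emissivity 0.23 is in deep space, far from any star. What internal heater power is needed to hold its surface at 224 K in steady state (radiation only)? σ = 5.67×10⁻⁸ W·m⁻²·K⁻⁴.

P = εσ·4πr²·T⁴.
4πr² = 0.2865 m²; T⁴ = 2.518×10⁹ K⁴.
P = 0.23·5.67×10⁻⁸·0.2865·2.518×10⁹.

P ≈ 9.41 W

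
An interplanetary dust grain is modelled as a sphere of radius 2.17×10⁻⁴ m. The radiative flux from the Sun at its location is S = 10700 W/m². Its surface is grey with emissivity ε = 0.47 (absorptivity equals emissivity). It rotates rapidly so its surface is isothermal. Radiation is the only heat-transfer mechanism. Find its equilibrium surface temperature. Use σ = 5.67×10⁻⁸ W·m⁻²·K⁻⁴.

At equilibrium, absorbed power = emitted power.
Absorbing cross-section = πr² = 1.479×10⁻⁷ m²; emitting surface = 4πr² = 5.917×10⁻⁷ m² (ratio 4).
εS·A_cross = εσ·A_surf·T⁴  ⇒  T⁴ = S/(4σ)   (ε cancels).
T⁴ = 10700/(4·5.67×10⁻⁸) = 4.718×10¹⁰ K⁴.
T = (4.718×10¹⁰)^(1/4).

T ≈ 466 K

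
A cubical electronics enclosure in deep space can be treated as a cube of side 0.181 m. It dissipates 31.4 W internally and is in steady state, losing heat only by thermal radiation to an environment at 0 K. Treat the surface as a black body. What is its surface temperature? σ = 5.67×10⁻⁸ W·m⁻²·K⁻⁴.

Steady state: internal power = radiated power, P = εσA T⁴.
Radiating area A = 6L² = 0.1966 m².
T⁴ = P/(εσA) = 31.4/(1.0·5.67×10⁻⁸·0.1966) = 2.817×10⁹ K⁴.
T = (2.817×10⁹)^(1/4).

T ≈ 230 K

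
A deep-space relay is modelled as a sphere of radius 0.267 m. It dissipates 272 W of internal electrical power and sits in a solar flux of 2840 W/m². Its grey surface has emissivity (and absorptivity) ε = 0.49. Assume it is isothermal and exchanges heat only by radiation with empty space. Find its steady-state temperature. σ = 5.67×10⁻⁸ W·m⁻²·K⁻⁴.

T ≈ 391 K

At steady state, absorbed solar power + internal power = radiated power.
Absorbed: α·S·A_cross = 0.49·2840·0.2240 = 311.7 W (cross-section πr²).
Total input = 311.7 + 272 = 583.7 W.
Radiated: εσ·A_surf·T⁴ with A_surf = 4πr² = 0.8958 m².
T⁴ = 583.7/(0.49·5.67×10⁻⁸·0.8958) = 2.345×10¹⁰ K⁴.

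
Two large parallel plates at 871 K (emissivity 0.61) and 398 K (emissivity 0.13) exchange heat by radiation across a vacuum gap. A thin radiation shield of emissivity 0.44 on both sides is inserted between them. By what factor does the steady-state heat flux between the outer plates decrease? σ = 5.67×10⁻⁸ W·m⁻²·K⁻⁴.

factor ≈ 1.43

Without shield: q₀ = σΔ(T⁴)/(1/ε₁+1/ε₂−1) with denominator 8.332.
With shield the two gaps are in series; the resistances add: (1/ε₁+1/ε_s−1)+(1/ε_s+1/ε₂−1) = 2.912+8.965 = 11.88.
Heat-flux ratio q₀/q = 11.88/8.332.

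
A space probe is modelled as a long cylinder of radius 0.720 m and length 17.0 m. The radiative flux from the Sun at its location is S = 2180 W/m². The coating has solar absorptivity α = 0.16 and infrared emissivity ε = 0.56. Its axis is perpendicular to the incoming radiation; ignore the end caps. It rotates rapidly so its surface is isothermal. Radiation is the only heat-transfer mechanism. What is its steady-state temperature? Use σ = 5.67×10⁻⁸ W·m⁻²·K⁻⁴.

T ≈ 243 K

At equilibrium, absorbed power = emitted power.
Absorbing cross-section = 2rL = 24.48 m²; emitting surface = 2πrL = 76.91 m² (ratio π).
αS·A_cross = εσ·A_surf·T⁴  ⇒  T⁴ = αS/(ε·πσ).
T⁴ = 0.160·2180/(0.56·π·5.67×10⁻⁸) = 3.497×10⁹ K⁴.
T = (3.497×10⁹)^(1/4).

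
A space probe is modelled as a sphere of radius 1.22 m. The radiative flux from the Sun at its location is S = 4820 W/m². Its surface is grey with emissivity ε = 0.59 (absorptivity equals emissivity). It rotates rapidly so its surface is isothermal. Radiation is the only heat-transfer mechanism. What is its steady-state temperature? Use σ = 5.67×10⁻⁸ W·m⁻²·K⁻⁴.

T ≈ 382 K

At equilibrium, absorbed power = emitted power.
Absorbing cross-section = πr² = 4.676 m²; emitting surface = 4πr² = 18.70 m² (ratio 4).
εS·A_cross = εσ·A_surf·T⁴  ⇒  T⁴ = S/(4σ)   (ε cancels).
T⁴ = 4820/(4·5.67×10⁻⁸) = 2.125×10¹⁰ K⁴.
T = (2.125×10¹⁰)^(1/4).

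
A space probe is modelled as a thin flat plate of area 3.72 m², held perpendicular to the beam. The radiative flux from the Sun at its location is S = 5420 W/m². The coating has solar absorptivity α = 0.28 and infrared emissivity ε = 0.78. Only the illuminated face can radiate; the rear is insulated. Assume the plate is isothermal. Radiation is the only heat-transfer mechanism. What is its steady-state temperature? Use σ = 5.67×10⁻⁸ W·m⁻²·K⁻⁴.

T ≈ 430 K

At equilibrium, absorbed power = emitted power.
Absorbing cross-section = A = 3.720 m²; emitting surface = A = 3.720 m² (ratio 1).
αS·A_cross = εσ·A_surf·T⁴  ⇒  T⁴ = αS/(ε·1σ).
T⁴ = 0.280·5420/(0.78·1·5.67×10⁻⁸) = 3.431×10¹⁰ K⁴.
T = (3.431×10¹⁰)^(1/4).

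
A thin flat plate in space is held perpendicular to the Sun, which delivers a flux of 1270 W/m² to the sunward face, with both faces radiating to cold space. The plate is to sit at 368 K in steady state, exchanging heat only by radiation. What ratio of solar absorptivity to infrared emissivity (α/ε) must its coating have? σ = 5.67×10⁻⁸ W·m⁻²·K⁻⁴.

α/ε ≈ 1.64

Balance: αS·A = εσ·2A·T⁴ ⇒ α/ε = 2σT⁴/S.
α/ε = 2·5.67×10⁻⁸·(368)⁴/1270 = 2·5.67×10⁻⁸·1.834×10¹⁰/1270.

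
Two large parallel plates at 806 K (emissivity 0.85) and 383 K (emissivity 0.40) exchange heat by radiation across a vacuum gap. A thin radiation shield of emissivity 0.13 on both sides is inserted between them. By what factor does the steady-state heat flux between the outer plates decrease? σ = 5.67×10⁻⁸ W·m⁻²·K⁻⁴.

Without shield: q₀ = σΔ(T⁴)/(1/ε₁+1/ε₂−1) with denominator 2.676.
With shield the two gaps are in series; the resistances add: (1/ε₁+1/ε_s−1)+(1/ε_s+1/ε₂−1) = 7.869+9.192 = 17.06.
Heat-flux ratio q₀/q = 17.06/2.676.

factor ≈ 6.37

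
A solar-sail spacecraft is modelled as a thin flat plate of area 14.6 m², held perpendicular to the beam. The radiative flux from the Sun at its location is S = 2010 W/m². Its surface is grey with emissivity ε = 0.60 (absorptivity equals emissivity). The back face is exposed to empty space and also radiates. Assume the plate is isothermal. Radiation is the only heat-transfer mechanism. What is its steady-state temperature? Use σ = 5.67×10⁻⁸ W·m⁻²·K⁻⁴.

T ≈ 365 K

At equilibrium, absorbed power = emitted power.
Absorbing cross-section = A = 14.60 m²; emitting surface = 2A = 29.20 m² (ratio 2).
εS·A_cross = εσ·A_surf·T⁴  ⇒  T⁴ = S/(2σ)   (ε cancels).
T⁴ = 2010/(2·5.67×10⁻⁸) = 1.772×10¹⁰ K⁴.
T = (1.772×10¹⁰)^(1/4).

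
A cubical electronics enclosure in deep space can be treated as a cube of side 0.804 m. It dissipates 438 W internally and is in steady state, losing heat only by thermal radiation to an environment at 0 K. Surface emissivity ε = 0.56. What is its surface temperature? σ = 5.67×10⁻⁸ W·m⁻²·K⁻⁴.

T ≈ 244 K

Steady state: internal power = radiated power, P = εσA T⁴.
Radiating area A = 6L² = 3.878 m².
T⁴ = P/(εσA) = 438/(0.56·5.67×10⁻⁸·3.878) = 3.557×10⁹ K⁴.
T = (3.557×10⁹)^(1/4).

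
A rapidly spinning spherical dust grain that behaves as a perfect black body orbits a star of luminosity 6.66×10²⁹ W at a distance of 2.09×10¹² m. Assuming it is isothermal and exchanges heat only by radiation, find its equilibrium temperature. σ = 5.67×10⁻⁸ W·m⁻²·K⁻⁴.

T ≈ 481 K

First find the stellar flux at distance d: S = L/(4πd²) = 6.66×10²⁹/(4π·(2.09×10¹²)²) = 12130 W/m².
For an isothermal sphere, absorbed (1−a)S·πr² = emitted σ·4πr²·T⁴, so T⁴ = (1−a)S/(4σ).
T⁴ = 1.00·12130/(4·5.67×10⁻⁸) = 5.350×10¹⁰ K⁴.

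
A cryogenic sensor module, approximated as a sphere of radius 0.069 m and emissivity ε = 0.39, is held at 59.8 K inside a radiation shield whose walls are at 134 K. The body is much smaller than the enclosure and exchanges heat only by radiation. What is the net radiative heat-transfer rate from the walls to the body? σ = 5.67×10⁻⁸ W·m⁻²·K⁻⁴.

P_net ≈ 0.410 W

For a small grey body in a large enclosure: P_net = εσA(T_body⁴ − T_wall⁴).
A = 4πr² = 0.05983 m²; T_body⁴ − T_wall⁴ = 1.279×10⁷ − 3.224×10⁸ = -3.096×10⁸ K⁴.
|P_net| = 0.39·5.67×10⁻⁸·0.05983·3.096×10⁸.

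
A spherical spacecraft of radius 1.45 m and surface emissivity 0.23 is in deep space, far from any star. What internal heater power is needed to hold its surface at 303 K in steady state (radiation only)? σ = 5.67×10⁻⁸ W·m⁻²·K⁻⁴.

P = εσ·4πr²·T⁴.
4πr² = 26.42 m²; T⁴ = 8.429×10⁹ K⁴.
P = 0.23·5.67×10⁻⁸·26.42·8.429×10⁹.

P ≈ 2900 W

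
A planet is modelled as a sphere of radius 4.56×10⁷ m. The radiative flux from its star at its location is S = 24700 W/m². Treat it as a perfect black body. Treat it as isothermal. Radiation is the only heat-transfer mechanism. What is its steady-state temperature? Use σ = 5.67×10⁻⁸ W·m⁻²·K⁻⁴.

T ≈ 574 K

At equilibrium, absorbed power = emitted power.
Absorbing cross-section = πr² = 6.533×10¹⁵ m²; emitting surface = 4πr² = 2.613×10¹⁶ m² (ratio 4).
S·A_cross = εσ·A_surf·T⁴  ⇒  T⁴ = S/(4σ).
T⁴ = 1.00·24700/(4·5.67×10⁻⁸) = 1.089×10¹¹ K⁴.
T = (1.089×10¹¹)^(1/4).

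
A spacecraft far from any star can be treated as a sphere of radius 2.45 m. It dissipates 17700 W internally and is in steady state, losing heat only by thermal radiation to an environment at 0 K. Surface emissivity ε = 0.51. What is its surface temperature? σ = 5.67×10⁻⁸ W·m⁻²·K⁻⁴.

Steady state: internal power = radiated power, P = εσA T⁴.
Radiating area A = 4πr² = 75.43 m².
T⁴ = P/(εσA) = 17700/(0.51·5.67×10⁻⁸·75.43) = 8.115×10⁹ K⁴.
T = (8.115×10⁹)^(1/4).

T ≈ 300 K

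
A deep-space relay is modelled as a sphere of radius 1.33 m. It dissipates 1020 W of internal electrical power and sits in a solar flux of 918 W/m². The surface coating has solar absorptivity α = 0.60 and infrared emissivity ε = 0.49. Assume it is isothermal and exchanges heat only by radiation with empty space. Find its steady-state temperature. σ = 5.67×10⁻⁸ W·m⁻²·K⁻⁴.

At steady state, absorbed solar power + internal power = radiated power.
Absorbed: α·S·A_cross = 0.60·918·5.557 = 3061 W (cross-section πr²).
Total input = 3061 + 1020 = 4081 W.
Radiated: εσ·A_surf·T⁴ with A_surf = 4πr² = 22.23 m².
T⁴ = 4081/(0.49·5.67×10⁻⁸·22.23) = 6.608×10⁹ K⁴.

T ≈ 285 K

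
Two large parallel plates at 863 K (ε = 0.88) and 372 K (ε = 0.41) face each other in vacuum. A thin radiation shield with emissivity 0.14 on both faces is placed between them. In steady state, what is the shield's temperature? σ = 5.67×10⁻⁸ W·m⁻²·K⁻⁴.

T_s ≈ 746 K

In steady state the net flux on the hot side equals that on the cold side.
σ(T₁⁴−T_s⁴)/D₁ = σ(T_s⁴−T₂⁴)/D₂, with D₁ = 1/ε₁+1/ε_s−1 = 7.279, D₂ = 1/ε_s+1/ε₂−1 = 8.582.
Solve for T_s⁴: T_s⁴ = (D₂·T₁⁴ + D₁·T₂⁴)/(D₁+D₂) = 3.089×10¹¹ K⁴.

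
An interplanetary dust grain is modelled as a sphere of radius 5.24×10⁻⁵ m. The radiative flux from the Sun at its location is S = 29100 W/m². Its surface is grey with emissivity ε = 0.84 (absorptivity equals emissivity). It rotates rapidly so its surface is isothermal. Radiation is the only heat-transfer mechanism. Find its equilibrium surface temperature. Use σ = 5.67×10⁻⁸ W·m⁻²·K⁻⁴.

T ≈ 598 K

At equilibrium, absorbed power = emitted power.
Absorbing cross-section = πr² = 8.626×10⁻⁹ m²; emitting surface = 4πr² = 3.450×10⁻⁸ m² (ratio 4).
εS·A_cross = εσ·A_surf·T⁴  ⇒  T⁴ = S/(4σ)   (ε cancels).
T⁴ = 29100/(4·5.67×10⁻⁸) = 1.283×10¹¹ K⁴.
T = (1.283×10¹¹)^(1/4).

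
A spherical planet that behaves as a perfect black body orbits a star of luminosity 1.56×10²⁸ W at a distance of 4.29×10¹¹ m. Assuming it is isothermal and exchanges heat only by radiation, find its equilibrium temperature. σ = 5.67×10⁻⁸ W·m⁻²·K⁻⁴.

T ≈ 415 K

First find the stellar flux at distance d: S = L/(4πd²) = 1.56×10²⁸/(4π·(4.29×10¹¹)²) = 6745 W/m².
For an isothermal sphere, absorbed (1−a)S·πr² = emitted σ·4πr²·T⁴, so T⁴ = (1−a)S/(4σ).
T⁴ = 1.00·6745/(4·5.67×10⁻⁸) = 2.974×10¹⁰ K⁴.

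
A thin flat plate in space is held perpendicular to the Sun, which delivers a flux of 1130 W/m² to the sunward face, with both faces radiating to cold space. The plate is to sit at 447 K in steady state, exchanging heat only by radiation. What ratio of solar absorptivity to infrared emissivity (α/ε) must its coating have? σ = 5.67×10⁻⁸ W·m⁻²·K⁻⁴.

α/ε ≈ 4.01

Balance: αS·A = εσ·2A·T⁴ ⇒ α/ε = 2σT⁴/S.
α/ε = 2·5.67×10⁻⁸·(447)⁴/1130 = 2·5.67×10⁻⁸·3.992×10¹⁰/1130.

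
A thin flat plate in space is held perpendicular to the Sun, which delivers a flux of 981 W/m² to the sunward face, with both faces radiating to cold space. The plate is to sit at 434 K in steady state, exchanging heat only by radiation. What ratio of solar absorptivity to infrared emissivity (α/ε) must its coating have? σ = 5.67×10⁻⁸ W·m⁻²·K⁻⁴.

Balance: αS·A = εσ·2A·T⁴ ⇒ α/ε = 2σT⁴/S.
α/ε = 2·5.67×10⁻⁸·(434)⁴/981 = 2·5.67×10⁻⁸·3.548×10¹⁰/981.

α/ε ≈ 4.10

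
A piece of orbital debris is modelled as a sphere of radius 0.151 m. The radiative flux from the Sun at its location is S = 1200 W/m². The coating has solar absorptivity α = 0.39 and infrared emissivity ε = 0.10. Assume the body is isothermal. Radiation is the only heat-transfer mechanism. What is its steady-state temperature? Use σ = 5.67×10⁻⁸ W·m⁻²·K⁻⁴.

At equilibrium, absorbed power = emitted power.
Absorbing cross-section = πr² = 0.07163 m²; emitting surface = 4πr² = 0.2865 m² (ratio 4).
αS·A_cross = εσ·A_surf·T⁴  ⇒  T⁴ = αS/(ε·4σ).
T⁴ = 0.390·1200/(0.10·4·5.67×10⁻⁸) = 2.063×10¹⁰ K⁴.
T = (2.063×10¹⁰)^(1/4).

T ≈ 379 K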